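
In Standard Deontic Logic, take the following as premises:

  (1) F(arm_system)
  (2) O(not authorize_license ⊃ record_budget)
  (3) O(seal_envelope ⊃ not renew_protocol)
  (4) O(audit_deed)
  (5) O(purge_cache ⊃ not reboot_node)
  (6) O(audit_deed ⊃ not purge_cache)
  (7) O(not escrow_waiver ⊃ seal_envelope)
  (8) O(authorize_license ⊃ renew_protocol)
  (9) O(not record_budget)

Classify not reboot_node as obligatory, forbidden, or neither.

Neither

Premise 5 is O(purge_cache ⊃ not reboot_node), but O(purge_cache) is not derivable from the premises, so it does not yield O(not reboot_node).
No premise or chain of K-axiom applications forces O(not reboot_node), and none forces O(reboot_node). So not reboot_node is neither obligatory nor forbidden under these norms.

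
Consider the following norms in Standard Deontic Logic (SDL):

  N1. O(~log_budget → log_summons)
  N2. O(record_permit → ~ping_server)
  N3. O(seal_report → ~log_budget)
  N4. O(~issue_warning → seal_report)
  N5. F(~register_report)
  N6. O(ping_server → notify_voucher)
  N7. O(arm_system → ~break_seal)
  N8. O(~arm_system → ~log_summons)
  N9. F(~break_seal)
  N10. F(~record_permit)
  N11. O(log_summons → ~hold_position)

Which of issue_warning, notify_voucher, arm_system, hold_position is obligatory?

Premise 9 is F(~break_seal), i.e. O(break_seal).
Premise 7, O(arm_system → ~break_seal), contraposes to O(break_seal → ~arm_system); with O(break_seal) we get O(~arm_system).
Applying K to premise 8 (O(~arm_system → ~log_summons)) and O(~arm_system) yields O(~log_summons).
The contrapositive of premise 1 (O(~log_budget → log_summons)) is O(~log_summons → log_budget), and O(~log_summons) is already established, so O(log_budget).
The contrapositive of premise 3 (O(seal_report → ~log_budget)) is O(log_budget → ~seal_report), and O(log_budget) is already established, so O(~seal_report).
Premise 4, O(~issue_warning → seal_report), contraposes to O(~seal_report → issue_warning); with O(~seal_report) we get O(issue_warning).
So O(issue_warning) holds — issue_warning is obligatory. None of the other listed options is made obligatory by any chain of premises.

issue_warning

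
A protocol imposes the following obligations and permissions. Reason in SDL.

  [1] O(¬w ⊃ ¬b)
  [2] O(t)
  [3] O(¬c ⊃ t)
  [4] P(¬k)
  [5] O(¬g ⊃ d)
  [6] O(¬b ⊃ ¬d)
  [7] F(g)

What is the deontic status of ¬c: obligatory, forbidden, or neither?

Premise 3 is O(¬c ⊃ t); even if O(t) held, inferring O(¬c) would be affirming the consequent — invalid.
No premise or chain of K-axiom applications forces O(¬c), and none forces O(c). So ¬c is neither obligatory nor forbidden under these norms.

Neither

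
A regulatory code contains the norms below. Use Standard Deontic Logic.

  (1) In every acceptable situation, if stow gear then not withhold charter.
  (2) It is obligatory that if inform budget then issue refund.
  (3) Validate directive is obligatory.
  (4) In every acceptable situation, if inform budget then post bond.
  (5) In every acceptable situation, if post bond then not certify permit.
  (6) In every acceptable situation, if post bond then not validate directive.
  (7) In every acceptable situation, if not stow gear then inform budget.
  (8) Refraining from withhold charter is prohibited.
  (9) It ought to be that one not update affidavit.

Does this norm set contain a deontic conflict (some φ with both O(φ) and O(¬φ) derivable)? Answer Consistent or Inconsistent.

Premise 3 states O(validate_directive) outright.
Premise 6 is O(post_bond → ¬validate_directive); contrapositively O(validate_directive → ¬post_bond). Since O(validate_directive) holds, K gives O(¬post_bond).
Premise 4, O(inform_budget → post_bond), contraposes to O(¬post_bond → ¬inform_budget); with O(¬post_bond) we get O(¬inform_budget).
Premise 7 is O(¬stow_gear → inform_budget); contrapositively O(¬inform_budget → stow_gear). Since O(¬inform_budget) holds, K gives O(stow_gear).
Premise 1 is O(stow_gear → ¬withhold_charter); since O(stow_gear), deontic closure gives O(¬withhold_charter).
However, F(¬withhold_charter) at premise 8 amounts to O(withhold_charter).
We now have both O(¬withhold_charter) and O(withhold_charter) — withhold_charter is simultaneously obligatory and forbidden, violating the D-axiom.

Inconsistent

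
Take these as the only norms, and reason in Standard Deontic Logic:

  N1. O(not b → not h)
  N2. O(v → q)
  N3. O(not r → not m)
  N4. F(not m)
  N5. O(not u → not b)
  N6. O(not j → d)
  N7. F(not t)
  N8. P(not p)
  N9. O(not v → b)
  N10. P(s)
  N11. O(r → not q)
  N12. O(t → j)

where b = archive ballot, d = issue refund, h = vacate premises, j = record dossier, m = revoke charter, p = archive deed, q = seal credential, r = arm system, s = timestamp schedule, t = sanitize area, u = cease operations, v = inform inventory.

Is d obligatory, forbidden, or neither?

Premise 6 is O(not j → d), but O(not j) is not derivable from the premises, so it does not yield O(d).
No premise or chain of K-axiom applications forces O(d), and none forces O(not d). So d is neither obligatory nor forbidden under these norms.

Neither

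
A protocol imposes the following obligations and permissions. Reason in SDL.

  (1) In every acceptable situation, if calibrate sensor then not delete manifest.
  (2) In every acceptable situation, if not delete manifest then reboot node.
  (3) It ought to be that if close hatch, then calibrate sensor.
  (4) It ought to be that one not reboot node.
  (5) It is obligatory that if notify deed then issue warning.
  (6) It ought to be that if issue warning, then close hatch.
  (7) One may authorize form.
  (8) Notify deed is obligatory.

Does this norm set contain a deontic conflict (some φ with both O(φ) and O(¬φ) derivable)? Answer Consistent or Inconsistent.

Inconsistent

From premise 8 we have O(notify_deed).
From O(notify_deed) and premise 5, O(notify_deed → issue_warning), we obtain O(issue_warning).
Applying K to premise 6 (O(issue_warning → close_hatch)) and O(issue_warning) yields O(close_hatch).
Applying K to premise 3 (O(close_hatch → calibrate_sensor)) and O(close_hatch) yields O(calibrate_sensor).
With premise 1, O(calibrate_sensor → ¬delete_manifest), the K-axiom yields O(¬delete_manifest).
With premise 2, O(¬delete_manifest → reboot_node), the K-axiom yields O(reboot_node).
However, premise 4 gives O(¬reboot_node).
We now have both O(reboot_node) and O(¬reboot_node) — reboot_node is simultaneously obligatory and forbidden, violating the D-axiom.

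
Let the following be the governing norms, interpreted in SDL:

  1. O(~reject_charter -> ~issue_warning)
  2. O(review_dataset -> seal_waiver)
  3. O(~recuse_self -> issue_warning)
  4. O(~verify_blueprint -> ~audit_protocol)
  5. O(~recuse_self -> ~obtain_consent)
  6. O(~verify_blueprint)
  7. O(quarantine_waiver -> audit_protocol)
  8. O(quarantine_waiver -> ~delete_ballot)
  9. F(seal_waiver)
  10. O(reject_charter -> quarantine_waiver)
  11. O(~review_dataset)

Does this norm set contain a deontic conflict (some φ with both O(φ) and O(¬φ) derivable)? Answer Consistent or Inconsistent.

Consistent

Premise 2 is O(review_dataset -> seal_waiver), but O(review_dataset) is not derivable from the premises, so it does not yield O(seal_waiver).
So O(seal_waiver) is not derivable, and the apparent clash with O(~seal_waiver) does not arise.
A world satisfying every obligation exists (e.g. audit_protocol=false, delete_ballot=false, issue_warning=false, obtain_consent=false, quarantine_waiver=false, recuse_self=true, reject_charter=false, review_dataset=false, seal_waiver=false, verify_blueprint=false); no atom is both obligatory and forbidden, so the set is consistent.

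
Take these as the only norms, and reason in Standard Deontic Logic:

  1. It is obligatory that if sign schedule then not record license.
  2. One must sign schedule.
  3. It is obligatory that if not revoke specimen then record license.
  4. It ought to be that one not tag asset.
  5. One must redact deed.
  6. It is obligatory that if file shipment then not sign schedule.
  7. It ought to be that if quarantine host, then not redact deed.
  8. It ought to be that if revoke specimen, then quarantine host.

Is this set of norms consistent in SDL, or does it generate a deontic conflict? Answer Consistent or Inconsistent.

Premise 5 gives O(redact_deed).
Premise 7, O(quarantine_host → ¬redact_deed), contraposes to O(redact_deed → ¬quarantine_host); with O(redact_deed) we get O(¬quarantine_host).
The contrapositive of premise 8 (O(revoke_specimen → quarantine_host)) is O(¬quarantine_host → ¬revoke_specimen), and O(¬quarantine_host) is already established, so O(¬revoke_specimen).
From O(¬revoke_specimen) and premise 3, O(¬revoke_specimen → record_license), we obtain O(record_license).
The contrapositive of premise 1 (O(sign_schedule → ¬record_license)) is O(record_license → ¬sign_schedule), and O(record_license) is already established, so O(¬sign_schedule).
But premise 2 directly asserts O(sign_schedule).
We now have both O(¬sign_schedule) and O(sign_schedule) — sign_schedule is simultaneously obligatory and forbidden, violating the D-axiom.

Inconsistent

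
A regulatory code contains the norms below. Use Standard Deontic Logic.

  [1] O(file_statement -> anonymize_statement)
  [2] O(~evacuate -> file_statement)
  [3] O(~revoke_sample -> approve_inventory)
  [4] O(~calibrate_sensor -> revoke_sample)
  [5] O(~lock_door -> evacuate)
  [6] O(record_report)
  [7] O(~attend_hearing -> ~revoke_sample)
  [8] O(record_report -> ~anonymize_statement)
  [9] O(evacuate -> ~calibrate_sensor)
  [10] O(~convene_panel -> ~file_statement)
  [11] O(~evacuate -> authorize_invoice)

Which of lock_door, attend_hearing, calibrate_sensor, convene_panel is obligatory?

Premise 6 gives O(record_report).
From O(record_report) and premise 8, O(record_report -> ~anonymize_statement), we obtain O(~anonymize_statement).
Premise 1, O(file_statement -> anonymize_statement), contraposes to O(~anonymize_statement -> ~file_statement); with O(~anonymize_statement) we get O(~file_statement).
Premise 2, O(~evacuate -> file_statement), contraposes to O(~file_statement -> evacuate); with O(~file_statement) we get O(evacuate).
From O(evacuate) and premise 9, O(evacuate -> ~calibrate_sensor), we obtain O(~calibrate_sensor).
Applying K to premise 4 (O(~calibrate_sensor -> revoke_sample)) and O(~calibrate_sensor) yields O(revoke_sample).
The contrapositive of premise 7 (O(~attend_hearing -> ~revoke_sample)) is O(revoke_sample -> attend_hearing), and O(revoke_sample) is already established, so O(attend_hearing).
So O(attend_hearing) holds — attend_hearing is obligatory. None of the other listed options is made obligatory by any chain of premises.

attend_hearing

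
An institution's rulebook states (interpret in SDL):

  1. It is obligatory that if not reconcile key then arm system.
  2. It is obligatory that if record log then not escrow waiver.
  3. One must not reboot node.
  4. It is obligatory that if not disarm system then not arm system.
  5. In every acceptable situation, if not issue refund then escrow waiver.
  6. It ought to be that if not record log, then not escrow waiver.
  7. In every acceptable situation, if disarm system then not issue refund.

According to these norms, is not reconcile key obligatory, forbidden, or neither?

By case analysis on record_log: premise 2 gives O(record_log → ¬escrow_waiver) and premise 6 gives O(¬record_log → ¬escrow_waiver), so O(¬escrow_waiver) either way.
The contrapositive of premise 5 (O(¬issue_refund → escrow_waiver)) is O(¬escrow_waiver → issue_refund), and O(¬escrow_waiver) is already established, so O(issue_refund).
Premise 7 is O(disarm_system → ¬issue_refund); contrapositively O(issue_refund → ¬disarm_system). Since O(issue_refund) holds, K gives O(¬disarm_system).
Premise 4 is O(¬disarm_system → ¬arm_system); since O(¬disarm_system), deontic closure gives O(¬arm_system).
Premise 1, O(¬reconcile_key → arm_system), contraposes to O(¬arm_system → reconcile_key); with O(¬arm_system) we get O(reconcile_key).
Premise 3 does not contribute to this derivation.
Thus O(reconcile_key), which is F(¬reconcile_key): ¬reconcile_key is forbidden.

Forbidden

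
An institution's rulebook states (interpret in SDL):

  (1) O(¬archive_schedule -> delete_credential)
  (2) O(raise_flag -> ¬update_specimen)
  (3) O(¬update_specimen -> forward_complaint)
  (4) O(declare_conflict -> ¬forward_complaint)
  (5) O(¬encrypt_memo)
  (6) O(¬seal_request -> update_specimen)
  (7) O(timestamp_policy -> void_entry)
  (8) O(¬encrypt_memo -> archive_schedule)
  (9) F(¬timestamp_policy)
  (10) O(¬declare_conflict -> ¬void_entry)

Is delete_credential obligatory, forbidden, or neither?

Neither

Premise 1 is O(¬archive_schedule -> delete_credential), but O(¬archive_schedule) is not derivable from the premises, so it does not yield O(delete_credential).
No premise or chain of K-axiom applications forces O(delete_credential), and none forces O(¬delete_credential). So delete_credential is neither obligatory nor forbidden under these norms.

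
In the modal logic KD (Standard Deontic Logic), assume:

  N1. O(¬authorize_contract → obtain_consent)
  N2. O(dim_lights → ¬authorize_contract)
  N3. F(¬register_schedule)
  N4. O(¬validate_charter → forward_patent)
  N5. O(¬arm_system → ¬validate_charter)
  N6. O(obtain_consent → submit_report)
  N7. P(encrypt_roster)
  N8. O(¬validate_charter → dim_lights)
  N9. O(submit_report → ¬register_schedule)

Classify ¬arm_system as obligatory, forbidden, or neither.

Forbidden

Premise 3 is F(¬register_schedule), i.e. O(register_schedule).
Premise 9 is O(submit_report → ¬register_schedule); contrapositively O(register_schedule → ¬submit_report). Since O(register_schedule) holds, K gives O(¬submit_report).
The contrapositive of premise 6 (O(obtain_consent → submit_report)) is O(¬submit_report → ¬obtain_consent), and O(¬submit_report) is already established, so O(¬obtain_consent).
The contrapositive of premise 1 (O(¬authorize_contract → obtain_consent)) is O(¬obtain_consent → authorize_contract), and O(¬obtain_consent) is already established, so O(authorize_contract).
Premise 2, O(dim_lights → ¬authorize_contract), contraposes to O(authorize_contract → ¬dim_lights); with O(authorize_contract) we get O(¬dim_lights).
Premise 8, O(¬validate_charter → dim_lights), contraposes to O(¬dim_lights → validate_charter); with O(¬dim_lights) we get O(validate_charter).
The contrapositive of premise 5 (O(¬arm_system → ¬validate_charter)) is O(validate_charter → arm_system), and O(validate_charter) is already established, so O(arm_system).
Premises 4, 7 do not contribute to this derivation.
Thus O(arm_system), which is F(¬arm_system): ¬arm_system is forbidden.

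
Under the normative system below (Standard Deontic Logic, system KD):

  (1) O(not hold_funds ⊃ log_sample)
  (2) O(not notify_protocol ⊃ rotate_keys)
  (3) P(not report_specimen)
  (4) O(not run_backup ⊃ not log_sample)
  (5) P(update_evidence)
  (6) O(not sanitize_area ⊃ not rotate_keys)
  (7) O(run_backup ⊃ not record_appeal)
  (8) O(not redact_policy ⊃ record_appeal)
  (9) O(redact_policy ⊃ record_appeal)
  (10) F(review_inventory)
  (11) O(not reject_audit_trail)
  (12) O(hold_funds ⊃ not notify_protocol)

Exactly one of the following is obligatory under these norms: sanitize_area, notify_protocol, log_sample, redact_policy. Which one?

sanitize_area

By case analysis on redact_policy: premise 9 gives O(redact_policy ⊃ record_appeal) and premise 8 gives O(not redact_policy ⊃ record_appeal), so O(record_appeal) either way.
Premise 7 is O(run_backup ⊃ not record_appeal); contrapositively O(record_appeal ⊃ not run_backup). Since O(record_appeal) holds, K gives O(not run_backup).
Premise 4 is O(not run_backup ⊃ not log_sample); since O(not run_backup), deontic closure gives O(not log_sample).
The contrapositive of premise 1 (O(not hold_funds ⊃ log_sample)) is O(not log_sample ⊃ hold_funds), and O(not log_sample) is already established, so O(hold_funds).
Premise 12 is O(hold_funds ⊃ not notify_protocol); since O(hold_funds), deontic closure gives O(not notify_protocol).
Premise 2 is O(not notify_protocol ⊃ rotate_keys); since O(not notify_protocol), deontic closure gives O(rotate_keys).
Premise 6, O(not sanitize_area ⊃ not rotate_keys), contraposes to O(rotate_keys ⊃ sanitize_area); with O(rotate_keys) we get O(sanitize_area).
So O(sanitize_area) holds — sanitize_area is obligatory. None of the other listed options is made obligatory by any chain of premises.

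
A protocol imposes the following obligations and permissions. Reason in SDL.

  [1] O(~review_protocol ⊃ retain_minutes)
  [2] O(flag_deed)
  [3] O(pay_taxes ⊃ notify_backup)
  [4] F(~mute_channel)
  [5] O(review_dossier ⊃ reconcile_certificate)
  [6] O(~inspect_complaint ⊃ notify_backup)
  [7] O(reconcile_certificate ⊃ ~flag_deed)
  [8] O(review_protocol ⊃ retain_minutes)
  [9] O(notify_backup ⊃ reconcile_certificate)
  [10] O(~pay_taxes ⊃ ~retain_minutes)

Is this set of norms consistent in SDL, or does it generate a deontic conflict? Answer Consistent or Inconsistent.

Inconsistent

By case analysis on ~review_protocol: premise 1 gives O(~review_protocol ⊃ retain_minutes) and premise 8 gives O(review_protocol ⊃ retain_minutes), so O(retain_minutes) either way.
The contrapositive of premise 10 (O(~pay_taxes ⊃ ~retain_minutes)) is O(retain_minutes ⊃ pay_taxes), and O(retain_minutes) is already established, so O(pay_taxes).
With premise 3, O(pay_taxes ⊃ notify_backup), the K-axiom yields O(notify_backup).
With premise 9, O(notify_backup ⊃ reconcile_certificate), the K-axiom yields O(reconcile_certificate).
From O(reconcile_certificate) and premise 7, O(reconcile_certificate ⊃ ~flag_deed), we obtain O(~flag_deed).
However, premise 2 gives O(flag_deed).
We now have both O(~flag_deed) and O(flag_deed) — flag_deed is simultaneously obligatory and forbidden, violating the D-axiom.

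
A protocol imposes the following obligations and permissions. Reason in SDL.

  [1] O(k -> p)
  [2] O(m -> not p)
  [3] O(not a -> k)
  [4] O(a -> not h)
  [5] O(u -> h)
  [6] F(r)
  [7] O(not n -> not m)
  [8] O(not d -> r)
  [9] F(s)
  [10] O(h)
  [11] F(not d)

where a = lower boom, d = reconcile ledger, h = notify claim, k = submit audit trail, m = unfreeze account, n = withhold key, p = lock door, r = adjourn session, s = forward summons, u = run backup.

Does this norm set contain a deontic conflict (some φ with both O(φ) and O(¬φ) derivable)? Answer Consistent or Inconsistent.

Consistent

Premise 8 is O(not d -> r), but O(not d) is not derivable from the premises, so it does not yield O(r).
So O(r) is not derivable, and the apparent clash with O(not r) does not arise.
A world satisfying every obligation exists (e.g. a=false, d=true, h=true, k=true, m=false, n=false, p=true, r=false, s=false, u=false); no atom is both obligatory and forbidden, so the set is consistent.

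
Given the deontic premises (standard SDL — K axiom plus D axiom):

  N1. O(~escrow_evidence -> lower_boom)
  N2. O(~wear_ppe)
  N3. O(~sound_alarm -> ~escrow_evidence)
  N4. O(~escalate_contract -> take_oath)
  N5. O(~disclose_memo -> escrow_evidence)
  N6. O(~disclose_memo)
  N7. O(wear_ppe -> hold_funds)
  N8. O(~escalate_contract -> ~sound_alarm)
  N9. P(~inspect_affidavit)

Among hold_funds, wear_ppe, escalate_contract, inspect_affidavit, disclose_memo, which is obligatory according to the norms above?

escalate_contract

Premise 6 gives O(~disclose_memo).
From O(~disclose_memo) and premise 5, O(~disclose_memo -> escrow_evidence), we obtain O(escrow_evidence).
Premise 3 is O(~sound_alarm -> ~escrow_evidence); contrapositively O(escrow_evidence -> sound_alarm). Since O(escrow_evidence) holds, K gives O(sound_alarm).
Premise 8 is O(~escalate_contract -> ~sound_alarm); contrapositively O(sound_alarm -> escalate_contract). Since O(sound_alarm) holds, K gives O(escalate_contract).
So O(escalate_contract) holds — escalate_contract is obligatory. None of the other listed options is made obligatory by any chain of premises.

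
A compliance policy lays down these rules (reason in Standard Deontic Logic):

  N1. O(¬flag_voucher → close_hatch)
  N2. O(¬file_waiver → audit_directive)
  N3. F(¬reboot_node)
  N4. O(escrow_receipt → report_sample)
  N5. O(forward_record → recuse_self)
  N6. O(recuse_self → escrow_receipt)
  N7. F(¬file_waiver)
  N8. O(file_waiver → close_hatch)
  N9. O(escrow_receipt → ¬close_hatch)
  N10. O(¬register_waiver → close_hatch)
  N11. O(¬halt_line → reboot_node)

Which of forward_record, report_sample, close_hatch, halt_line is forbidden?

forward_record

Premise 7 is F(¬file_waiver), i.e. O(file_waiver).
Applying K to premise 8 (O(file_waiver → close_hatch)) and O(file_waiver) yields O(close_hatch).
Premise 9, O(escrow_receipt → ¬close_hatch), contraposes to O(close_hatch → ¬escrow_receipt); with O(close_hatch) we get O(¬escrow_receipt).
Premise 6 is O(recuse_self → escrow_receipt); contrapositively O(¬escrow_receipt → ¬recuse_self). Since O(¬escrow_receipt) holds, K gives O(¬recuse_self).
Premise 5, O(forward_record → recuse_self), contraposes to O(¬recuse_self → ¬forward_record); with O(¬recuse_self) we get O(¬forward_record).
So O(¬forward_record) holds, i.e. forward_record is forbidden. None of the other listed options is forbidden under the premises.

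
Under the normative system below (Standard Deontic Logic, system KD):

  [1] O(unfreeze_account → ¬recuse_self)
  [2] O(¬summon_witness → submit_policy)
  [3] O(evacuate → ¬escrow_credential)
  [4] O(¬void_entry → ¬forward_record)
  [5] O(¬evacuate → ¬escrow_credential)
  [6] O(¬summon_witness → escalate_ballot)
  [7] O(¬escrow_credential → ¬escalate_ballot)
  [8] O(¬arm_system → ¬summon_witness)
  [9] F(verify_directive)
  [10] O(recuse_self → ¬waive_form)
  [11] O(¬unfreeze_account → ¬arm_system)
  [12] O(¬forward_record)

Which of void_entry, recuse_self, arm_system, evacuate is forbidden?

Premises 5 and 3 are O(¬evacuate → ¬escrow_credential) and O(evacuate → ¬escrow_credential); every ideal world satisfies ¬evacuate or evacuate, so in either case ¬escrow_credential holds — hence O(¬escrow_credential).
Premise 7 is O(¬escrow_credential → ¬escalate_ballot); since O(¬escrow_credential), deontic closure gives O(¬escalate_ballot).
The contrapositive of premise 6 (O(¬summon_witness → escalate_ballot)) is O(¬escalate_ballot → summon_witness), and O(¬escalate_ballot) is already established, so O(summon_witness).
The contrapositive of premise 8 (O(¬arm_system → ¬summon_witness)) is O(summon_witness → arm_system), and O(summon_witness) is already established, so O(arm_system).
Premise 11, O(¬unfreeze_account → ¬arm_system), contraposes to O(arm_system → unfreeze_account); with O(arm_system) we get O(unfreeze_account).
With premise 1, O(unfreeze_account → ¬recuse_self), the K-axiom yields O(¬recuse_self).
So O(¬recuse_self) holds, i.e. recuse_self is forbidden. None of the other listed options is forbidden under the premises.

recuse_self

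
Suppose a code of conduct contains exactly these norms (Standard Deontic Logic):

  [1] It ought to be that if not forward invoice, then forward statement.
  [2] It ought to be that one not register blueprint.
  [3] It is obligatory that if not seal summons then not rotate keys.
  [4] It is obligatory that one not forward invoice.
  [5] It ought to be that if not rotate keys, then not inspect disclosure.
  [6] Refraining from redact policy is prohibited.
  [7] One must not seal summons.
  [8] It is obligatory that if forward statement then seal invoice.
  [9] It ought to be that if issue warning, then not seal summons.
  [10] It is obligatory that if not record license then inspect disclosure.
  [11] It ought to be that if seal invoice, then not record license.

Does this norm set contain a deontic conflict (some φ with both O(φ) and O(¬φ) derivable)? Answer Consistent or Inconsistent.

Premise 7, F(seal_summons), is equivalent to O(¬seal_summons).
Premise 3 is O(¬seal_summons → ¬rotate_keys); since O(¬seal_summons), deontic closure gives O(¬rotate_keys).
From O(¬rotate_keys) and premise 5, O(¬rotate_keys → ¬inspect_disclosure), we obtain O(¬inspect_disclosure).
The contrapositive of premise 10 (O(¬record_license → inspect_disclosure)) is O(¬inspect_disclosure → record_license), and O(¬inspect_disclosure) is already established, so O(record_license).
Premise 11, O(seal_invoice → ¬record_license), contraposes to O(record_license → ¬seal_invoice); with O(record_license) we get O(¬seal_invoice).
Premise 8 is O(forward_statement → seal_invoice); contrapositively O(¬seal_invoice → ¬forward_statement). Since O(¬seal_invoice) holds, K gives O(¬forward_statement).
The contrapositive of premise 1 (O(¬forward_invoice → forward_statement)) is O(¬forward_statement → forward_invoice), and O(¬forward_statement) is already established, so O(forward_invoice).
Yet premise 4 states O(¬forward_invoice).
We now have both O(forward_invoice) and O(¬forward_invoice) — forward_invoice is simultaneously obligatory and forbidden, violating the D-axiom.

Inconsistent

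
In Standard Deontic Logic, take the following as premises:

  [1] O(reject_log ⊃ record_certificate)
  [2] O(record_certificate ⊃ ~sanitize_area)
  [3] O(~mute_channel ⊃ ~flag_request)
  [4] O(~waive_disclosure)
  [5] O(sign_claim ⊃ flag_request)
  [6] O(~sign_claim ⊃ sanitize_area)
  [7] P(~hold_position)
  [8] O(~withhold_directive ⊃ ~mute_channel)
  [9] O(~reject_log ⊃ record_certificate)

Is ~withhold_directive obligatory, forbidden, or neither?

Premises 9 and 1 are O(~reject_log ⊃ record_certificate) and O(reject_log ⊃ record_certificate); every ideal world satisfies ~reject_log or reject_log, so in either case record_certificate holds — hence O(record_certificate).
Applying K to premise 2 (O(record_certificate ⊃ ~sanitize_area)) and O(record_certificate) yields O(~sanitize_area).
Premise 6, O(~sign_claim ⊃ sanitize_area), contraposes to O(~sanitize_area ⊃ sign_claim); with O(~sanitize_area) we get O(sign_claim).
With premise 5, O(sign_claim ⊃ flag_request), the K-axiom yields O(flag_request).
Premise 3 is O(~mute_channel ⊃ ~flag_request); contrapositively O(flag_request ⊃ mute_channel). Since O(flag_request) holds, K gives O(mute_channel).
The contrapositive of premise 8 (O(~withhold_directive ⊃ ~mute_channel)) is O(mute_channel ⊃ withhold_directive), and O(mute_channel) is already established, so O(withhold_directive).
Premises 4, 7 do not contribute to this derivation.
Thus O(withhold_directive), which is F(~withhold_directive): ~withhold_directive is forbidden.

Forbidden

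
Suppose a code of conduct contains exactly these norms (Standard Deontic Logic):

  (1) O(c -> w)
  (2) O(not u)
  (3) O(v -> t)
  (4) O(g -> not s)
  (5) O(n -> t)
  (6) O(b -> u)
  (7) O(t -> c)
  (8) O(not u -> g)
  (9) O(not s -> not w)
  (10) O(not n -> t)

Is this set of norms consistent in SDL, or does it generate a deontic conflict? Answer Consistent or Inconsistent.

Inconsistent

By case analysis on n: premise 5 gives O(n -> t) and premise 10 gives O(not n -> t), so O(t) either way.
From O(t) and premise 7, O(t -> c), we obtain O(c).
From O(c) and premise 1, O(c -> w), we obtain O(w).
Premise 9, O(not s -> not w), contraposes to O(w -> s); with O(w) we get O(s).
Premise 4, O(g -> not s), contraposes to O(s -> not g); with O(s) we get O(not g).
The contrapositive of premise 8 (O(not u -> g)) is O(not g -> u), and O(not g) is already established, so O(u).
However, premise 2 gives O(not u).
We now have both O(u) and O(not u) — u is simultaneously obligatory and forbidden, violating the D-axiom.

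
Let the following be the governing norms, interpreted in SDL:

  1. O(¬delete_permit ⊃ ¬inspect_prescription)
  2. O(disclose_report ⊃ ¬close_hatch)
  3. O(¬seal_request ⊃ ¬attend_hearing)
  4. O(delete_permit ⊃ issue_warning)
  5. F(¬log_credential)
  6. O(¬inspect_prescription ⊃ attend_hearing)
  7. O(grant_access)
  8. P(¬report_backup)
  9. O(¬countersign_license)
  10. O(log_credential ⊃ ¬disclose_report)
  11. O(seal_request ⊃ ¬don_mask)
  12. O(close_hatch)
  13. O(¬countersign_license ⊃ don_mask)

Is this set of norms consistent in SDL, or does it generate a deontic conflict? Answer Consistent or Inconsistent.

Consistent

Premise 2 is O(disclose_report ⊃ ¬close_hatch), but O(disclose_report) is not derivable from the premises, so it does not yield O(¬close_hatch).
So O(¬close_hatch) is not derivable, and the apparent clash with O(close_hatch) does not arise.
A world satisfying every obligation exists (e.g. attend_hearing=false, close_hatch=true, countersign_license=false, delete_permit=true, disclose_report=false, don_mask=true, grant_access=true, inspect_prescription=true, issue_warning=true, log_credential=true, report_backup=false, seal_request=false); no atom is both obligatory and forbidden, so the set is consistent.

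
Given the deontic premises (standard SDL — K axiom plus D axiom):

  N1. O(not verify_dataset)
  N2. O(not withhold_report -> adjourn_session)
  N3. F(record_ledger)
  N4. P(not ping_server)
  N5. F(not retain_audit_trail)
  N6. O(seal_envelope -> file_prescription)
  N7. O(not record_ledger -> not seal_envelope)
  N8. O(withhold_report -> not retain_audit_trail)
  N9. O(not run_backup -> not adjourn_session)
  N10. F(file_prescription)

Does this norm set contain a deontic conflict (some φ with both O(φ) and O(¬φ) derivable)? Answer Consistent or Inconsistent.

Consistent

Premise 6 is O(seal_envelope -> file_prescription), but O(seal_envelope) is not derivable from the premises, so it does not yield O(file_prescription).
So O(file_prescription) is not derivable, and the apparent clash with O(not file_prescription) does not arise.
A world satisfying every obligation exists (e.g. adjourn_session=true, file_prescription=false, ping_server=false, record_ledger=false, retain_audit_trail=true, run_backup=true, seal_envelope=false, verify_dataset=false, withhold_report=false); no atom is both obligatory and forbidden, so the set is consistent.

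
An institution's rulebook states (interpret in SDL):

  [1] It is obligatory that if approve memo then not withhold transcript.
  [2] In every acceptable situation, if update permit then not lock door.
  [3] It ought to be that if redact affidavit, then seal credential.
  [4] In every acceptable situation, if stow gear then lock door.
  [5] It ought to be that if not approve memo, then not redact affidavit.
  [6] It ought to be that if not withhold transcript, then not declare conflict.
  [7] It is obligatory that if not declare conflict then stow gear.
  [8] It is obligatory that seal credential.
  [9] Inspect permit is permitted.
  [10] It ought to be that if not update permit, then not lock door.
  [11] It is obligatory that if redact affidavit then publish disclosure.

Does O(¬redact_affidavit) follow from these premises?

By case analysis on update_permit: premise 2 gives O(update_permit → ¬lock_door) and premise 10 gives O(¬update_permit → ¬lock_door), so O(¬lock_door) either way.
Premise 4, O(stow_gear → lock_door), contraposes to O(¬lock_door → ¬stow_gear); with O(¬lock_door) we get O(¬stow_gear).
Premise 7 is O(¬declare_conflict → stow_gear); contrapositively O(¬stow_gear → declare_conflict). Since O(¬stow_gear) holds, K gives O(declare_conflict).
Premise 6, O(¬withhold_transcript → ¬declare_conflict), contraposes to O(declare_conflict → withhold_transcript); with O(declare_conflict) we get O(withhold_transcript).
The contrapositive of premise 1 (O(approve_memo → ¬withhold_transcript)) is O(withhold_transcript → ¬approve_memo), and O(withhold_transcript) is already established, so O(¬approve_memo).
Applying K to premise 5 (O(¬approve_memo → ¬redact_affidavit)) and O(¬approve_memo) yields O(¬redact_affidavit).
Premises 3, 8, 9, 11 do not contribute to this derivation.
So O(¬redact_affidavit) follows.

Yes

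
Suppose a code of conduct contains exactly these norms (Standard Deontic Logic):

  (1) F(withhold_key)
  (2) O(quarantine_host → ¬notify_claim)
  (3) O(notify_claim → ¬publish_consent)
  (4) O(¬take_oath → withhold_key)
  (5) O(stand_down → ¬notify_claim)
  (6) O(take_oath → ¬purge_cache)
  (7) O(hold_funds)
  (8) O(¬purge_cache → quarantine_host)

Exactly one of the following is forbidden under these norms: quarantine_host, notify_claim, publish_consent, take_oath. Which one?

Premise 1 is F(withhold_key), i.e. O(¬withhold_key).
The contrapositive of premise 4 (O(¬take_oath → withhold_key)) is O(¬withhold_key → take_oath), and O(¬withhold_key) is already established, so O(take_oath).
Premise 6 is O(take_oath → ¬purge_cache); since O(take_oath), deontic closure gives O(¬purge_cache).
Premise 8 is O(¬purge_cache → quarantine_host); since O(¬purge_cache), deontic closure gives O(quarantine_host).
Applying K to premise 2 (O(quarantine_host → ¬notify_claim)) and O(quarantine_host) yields O(¬notify_claim).
So O(¬notify_claim) holds, i.e. notify_claim is forbidden. None of the other listed options is forbidden under the premises.

notify_claim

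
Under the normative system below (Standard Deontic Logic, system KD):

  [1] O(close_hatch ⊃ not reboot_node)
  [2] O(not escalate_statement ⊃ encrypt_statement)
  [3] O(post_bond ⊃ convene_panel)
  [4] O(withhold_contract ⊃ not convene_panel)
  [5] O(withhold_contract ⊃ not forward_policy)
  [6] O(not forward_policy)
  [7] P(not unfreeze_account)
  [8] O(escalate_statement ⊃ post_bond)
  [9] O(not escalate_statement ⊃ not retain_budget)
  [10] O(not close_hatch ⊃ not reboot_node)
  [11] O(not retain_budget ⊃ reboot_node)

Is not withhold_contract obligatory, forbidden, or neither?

Obligatory

Premises 10 and 1 cover both cases: O(not close_hatch ⊃ not reboot_node) and O(close_hatch ⊃ not reboot_node). Since not close_hatch ∨ close_hatch is a tautology, O(not reboot_node) follows.
Premise 11 is O(not retain_budget ⊃ reboot_node); contrapositively O(not reboot_node ⊃ retain_budget). Since O(not reboot_node) holds, K gives O(retain_budget).
Premise 9, O(not escalate_statement ⊃ not retain_budget), contraposes to O(retain_budget ⊃ escalate_statement); with O(retain_budget) we get O(escalate_statement).
From O(escalate_statement) and premise 8, O(escalate_statement ⊃ post_bond), we obtain O(post_bond).
From O(post_bond) and premise 3, O(post_bond ⊃ convene_panel), we obtain O(convene_panel).
Premise 4, O(withhold_contract ⊃ not convene_panel), contraposes to O(convene_panel ⊃ not withhold_contract); with O(convene_panel) we get O(not withhold_contract).
Premises 2, 5, 6, 7 do not contribute to this derivation.
Hence not withhold_contract is obligatory.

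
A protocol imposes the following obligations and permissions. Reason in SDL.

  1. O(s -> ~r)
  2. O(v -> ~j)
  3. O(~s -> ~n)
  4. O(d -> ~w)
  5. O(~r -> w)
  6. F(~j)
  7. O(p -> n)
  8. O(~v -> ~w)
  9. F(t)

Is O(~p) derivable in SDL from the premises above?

Premise 6 is F(~j), i.e. O(j).
The contrapositive of premise 2 (O(v -> ~j)) is O(j -> ~v), and O(j) is already established, so O(~v).
Premise 8 is O(~v -> ~w); since O(~v), deontic closure gives O(~w).
The contrapositive of premise 5 (O(~r -> w)) is O(~w -> r), and O(~w) is already established, so O(r).
The contrapositive of premise 1 (O(s -> ~r)) is O(r -> ~s), and O(r) is already established, so O(~s).
Applying K to premise 3 (O(~s -> ~n)) and O(~s) yields O(~n).
Premise 7, O(p -> n), contraposes to O(~n -> ~p); with O(~n) we get O(~p).
Premises 4, 9 do not contribute to this derivation.
So O(~p) follows.

Yes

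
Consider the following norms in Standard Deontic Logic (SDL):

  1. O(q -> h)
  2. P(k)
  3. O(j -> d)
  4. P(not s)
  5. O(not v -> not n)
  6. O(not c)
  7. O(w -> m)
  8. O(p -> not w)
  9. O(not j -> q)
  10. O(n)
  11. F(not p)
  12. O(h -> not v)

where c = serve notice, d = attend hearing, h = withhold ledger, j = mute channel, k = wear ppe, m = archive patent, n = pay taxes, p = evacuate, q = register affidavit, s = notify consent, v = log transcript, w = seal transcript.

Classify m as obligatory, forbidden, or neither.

Premise 7 is O(w -> m), but O(w) is not derivable from the premises, so it does not yield O(m).
No premise or chain of K-axiom applications forces O(m), and none forces O(not m). So m is neither obligatory nor forbidden under these norms.

Neither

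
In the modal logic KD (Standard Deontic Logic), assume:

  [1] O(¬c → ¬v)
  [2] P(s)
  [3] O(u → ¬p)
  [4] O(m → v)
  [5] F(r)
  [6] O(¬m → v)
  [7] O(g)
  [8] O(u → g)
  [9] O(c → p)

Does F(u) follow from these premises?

By case analysis on ¬m: premise 6 gives O(¬m → v) and premise 4 gives O(m → v), so O(v) either way.
The contrapositive of premise 1 (O(¬c → ¬v)) is O(v → c), and O(v) is already established, so O(c).
From O(c) and premise 9, O(c → p), we obtain O(p).
The contrapositive of premise 3 (O(u → ¬p)) is O(p → ¬u), and O(p) is already established, so O(¬u).
Premises 2, 5, 7, 8 do not contribute to this derivation.
So O(¬u) holds, i.e. F(u). The claim follows.

Yes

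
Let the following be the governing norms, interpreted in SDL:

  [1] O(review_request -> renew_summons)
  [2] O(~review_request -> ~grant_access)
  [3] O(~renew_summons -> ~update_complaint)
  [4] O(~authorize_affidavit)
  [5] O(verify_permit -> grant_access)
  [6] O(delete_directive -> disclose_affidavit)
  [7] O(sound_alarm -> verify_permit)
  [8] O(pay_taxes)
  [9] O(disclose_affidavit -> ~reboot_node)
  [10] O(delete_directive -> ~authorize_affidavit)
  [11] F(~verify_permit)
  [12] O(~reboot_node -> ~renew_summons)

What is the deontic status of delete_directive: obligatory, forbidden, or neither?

Premise 11, F(~verify_permit), is equivalent to O(verify_permit).
Premise 5 is O(verify_permit -> grant_access); since O(verify_permit), deontic closure gives O(grant_access).
Premise 2, O(~review_request -> ~grant_access), contraposes to O(grant_access -> review_request); with O(grant_access) we get O(review_request).
With premise 1, O(review_request -> renew_summons), the K-axiom yields O(renew_summons).
The contrapositive of premise 12 (O(~reboot_node -> ~renew_summons)) is O(renew_summons -> reboot_node), and O(renew_summons) is already established, so O(reboot_node).
The contrapositive of premise 9 (O(disclose_affidavit -> ~reboot_node)) is O(reboot_node -> ~disclose_affidavit), and O(reboot_node) is already established, so O(~disclose_affidavit).
Premise 6 is O(delete_directive -> disclose_affidavit); contrapositively O(~disclose_affidavit -> ~delete_directive). Since O(~disclose_affidavit) holds, K gives O(~delete_directive).
Premises 3, 4, 7, 8, 10 do not contribute to this derivation.
Thus O(~delete_directive), which is F(delete_directive): delete_directive is forbidden.

Forbidden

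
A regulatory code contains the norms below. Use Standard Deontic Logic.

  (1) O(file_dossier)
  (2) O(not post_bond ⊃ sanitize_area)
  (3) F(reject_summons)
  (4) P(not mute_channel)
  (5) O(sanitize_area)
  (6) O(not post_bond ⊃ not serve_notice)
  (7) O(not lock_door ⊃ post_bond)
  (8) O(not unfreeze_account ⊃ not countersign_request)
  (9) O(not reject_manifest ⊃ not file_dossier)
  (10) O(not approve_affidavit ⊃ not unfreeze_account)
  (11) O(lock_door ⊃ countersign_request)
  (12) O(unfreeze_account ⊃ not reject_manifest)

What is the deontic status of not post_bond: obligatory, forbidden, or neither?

Premise 1 states O(file_dossier) outright.
The contrapositive of premise 9 (O(not reject_manifest ⊃ not file_dossier)) is O(file_dossier ⊃ reject_manifest), and O(file_dossier) is already established, so O(reject_manifest).
Premise 12 is O(unfreeze_account ⊃ not reject_manifest); contrapositively O(reject_manifest ⊃ not unfreeze_account). Since O(reject_manifest) holds, K gives O(not unfreeze_account).
With premise 8, O(not unfreeze_account ⊃ not countersign_request), the K-axiom yields O(not countersign_request).
Premise 11, O(lock_door ⊃ countersign_request), contraposes to O(not countersign_request ⊃ not lock_door); with O(not countersign_request) we get O(not lock_door).
With premise 7, O(not lock_door ⊃ post_bond), the K-axiom yields O(post_bond).
Premises 2, 3, 4, 5, 6, 10 do not contribute to this derivation.
Thus O(post_bond), which is F(not post_bond): not post_bond is forbidden.

Forbidden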